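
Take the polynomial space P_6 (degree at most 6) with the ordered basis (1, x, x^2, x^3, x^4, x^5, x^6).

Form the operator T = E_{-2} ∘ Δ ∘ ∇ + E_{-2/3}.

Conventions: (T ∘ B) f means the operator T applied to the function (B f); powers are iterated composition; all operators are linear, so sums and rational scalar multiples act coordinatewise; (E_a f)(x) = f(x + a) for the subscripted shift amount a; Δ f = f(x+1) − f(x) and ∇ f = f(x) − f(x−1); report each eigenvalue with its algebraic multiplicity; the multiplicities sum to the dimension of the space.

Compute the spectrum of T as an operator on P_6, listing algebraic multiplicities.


image of 1: 1
image of x: x - 2/3
image of x^2: x^2 - (4/3)x + 22/9
image of x^3: x^3 - 2x^2 + (22/3)x - 332/27
image of x^4: x^4 - (8/3)x^3 + (44/3)x^2 - (1328/27)x + 4066/81
image of x^5: x^5 - (10/3)x^4 + (220/9)x^3 - (3320/27)x^2 + (20330/81)x - 43772/243
image of x^6: x^6 - 4x^5 + (110/3)x^4 - (6640/27)x^3 + (20330/27)x^2 - (87544/81)x + 438922/729
the matrix is upper triangular; its diagonal is (1, 1, 1, 1, 1, 1, 1)
for a triangular matrix the eigenvalues are the diagonal entries, with algebraic multiplicity their repetition count

λ = 1 (multiplicity 7)


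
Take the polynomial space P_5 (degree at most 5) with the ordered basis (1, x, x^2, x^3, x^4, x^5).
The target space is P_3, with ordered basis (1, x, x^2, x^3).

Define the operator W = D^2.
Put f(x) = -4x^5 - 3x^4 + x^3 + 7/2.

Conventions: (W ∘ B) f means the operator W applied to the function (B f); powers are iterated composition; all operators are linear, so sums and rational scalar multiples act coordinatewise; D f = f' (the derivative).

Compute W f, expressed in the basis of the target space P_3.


the image equals g(x) = -80x^3 - 36x^2 + 6x

D f = -20x^4 - 12x^3 + 3x^2
D D f = -80x^3 - 36x^2 + 6x


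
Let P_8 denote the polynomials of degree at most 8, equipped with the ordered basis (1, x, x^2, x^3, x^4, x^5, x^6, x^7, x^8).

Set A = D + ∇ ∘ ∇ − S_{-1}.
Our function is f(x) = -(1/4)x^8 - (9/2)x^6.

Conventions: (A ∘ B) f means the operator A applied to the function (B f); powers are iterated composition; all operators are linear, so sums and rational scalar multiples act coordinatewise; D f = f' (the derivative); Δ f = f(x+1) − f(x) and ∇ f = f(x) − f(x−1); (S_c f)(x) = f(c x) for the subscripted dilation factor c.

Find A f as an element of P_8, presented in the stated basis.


D f = -2x^7 - 27x^5
∇ f = -2x^7 + 7x^6 - 41x^5 + 85x^4 - 104x^3 + (149/2)x^2 - 29x + 19/4
∇ ∇ f = -14x^6 + 84x^5 - 380x^4 + 960x^3 - 1379x^2 + 1062x - 685/2
S_{-1} f = -(1/4)x^8 - (9/2)x^6
(-S_{-1}) f = (1/4)x^8 + (9/2)x^6
(D + ∇ ∘ ∇ − S_{-1}) f = (1/4)x^8 - 2x^7 - (19/2)x^6 + 57x^5 - 380x^4 + 960x^3 - 1379x^2 + 1062x - 685/2

g(x) = (1/4)x^8 - 2x^7 - (19/2)x^6 + 57x^5 - 380x^4 + 960x^3 - 1379x^2 + 1062x - 685/2


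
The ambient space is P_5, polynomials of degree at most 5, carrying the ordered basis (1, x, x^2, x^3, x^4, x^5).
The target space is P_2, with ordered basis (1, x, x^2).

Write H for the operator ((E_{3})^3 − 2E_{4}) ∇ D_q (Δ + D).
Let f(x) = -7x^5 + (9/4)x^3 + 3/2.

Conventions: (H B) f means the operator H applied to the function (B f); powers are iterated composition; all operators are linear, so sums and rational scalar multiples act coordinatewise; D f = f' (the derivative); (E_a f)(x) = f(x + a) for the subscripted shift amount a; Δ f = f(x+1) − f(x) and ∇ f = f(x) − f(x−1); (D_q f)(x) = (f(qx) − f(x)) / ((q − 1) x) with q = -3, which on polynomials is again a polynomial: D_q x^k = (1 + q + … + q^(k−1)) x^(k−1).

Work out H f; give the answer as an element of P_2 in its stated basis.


Δ f = -35x^4 - 70x^3 - (253/4)x^2 - (113/4)x - 19/4
D f = -35x^4 + (27/4)x^2
(Δ + D) f = -70x^4 - 70x^3 - (113/2)x^2 - (113/4)x - 19/4
D_q (Δ + D) f = 1400x^3 - 490x^2 + 113x - 113/4
∇ (D_q (Δ + D)) f = 4200x^2 - 5180x + 2003
E_{3} ∇ (D_q (Δ + D)) f = 4200x^2 + 20020x + 24263
E_{3} E_{3} ∇ (D_q (Δ + D)) f = 4200x^2 + 45220x + 122123
E_{3} E_{3} E_{3} ∇ (D_q (Δ + D)) f = 4200x^2 + 70420x + 295583
E_{4} ∇ (D_q (Δ + D)) f = 4200x^2 + 28420x + 48483
(-2E_{4}) ∇ (D_q (Δ + D)) f = -8400x^2 - 56840x - 96966
((E_{3})^3 − 2E_{4}) ∇ (D_q (Δ + D)) f = -4200x^2 + 13580x + 198617

g(x) = -4200x^2 + 13580x + 198617


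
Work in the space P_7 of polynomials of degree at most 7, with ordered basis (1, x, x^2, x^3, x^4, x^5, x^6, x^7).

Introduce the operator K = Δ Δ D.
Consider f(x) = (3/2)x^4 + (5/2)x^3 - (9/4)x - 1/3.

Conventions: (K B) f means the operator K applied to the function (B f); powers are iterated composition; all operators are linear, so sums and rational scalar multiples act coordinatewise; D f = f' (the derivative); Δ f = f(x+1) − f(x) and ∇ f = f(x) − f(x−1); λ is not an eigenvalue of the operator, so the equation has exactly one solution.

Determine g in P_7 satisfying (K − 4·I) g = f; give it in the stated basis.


the image equals g(x) = -(3/8)x^4 - (5/8)x^3 - (27/16)x - 149/48

write g with unknown coordinates in the stated basis and equate coefficients in (K − 4·I) g = f
solving from the highest basis element down gives g = -(3/8)x^4 - (5/8)x^3 - (27/16)x - 149/48
check: K g = -9x - 51/4
so K g − 4·g = (3/2)x^4 + (5/2)x^3 - (9/4)x - 1/3 = f ✓


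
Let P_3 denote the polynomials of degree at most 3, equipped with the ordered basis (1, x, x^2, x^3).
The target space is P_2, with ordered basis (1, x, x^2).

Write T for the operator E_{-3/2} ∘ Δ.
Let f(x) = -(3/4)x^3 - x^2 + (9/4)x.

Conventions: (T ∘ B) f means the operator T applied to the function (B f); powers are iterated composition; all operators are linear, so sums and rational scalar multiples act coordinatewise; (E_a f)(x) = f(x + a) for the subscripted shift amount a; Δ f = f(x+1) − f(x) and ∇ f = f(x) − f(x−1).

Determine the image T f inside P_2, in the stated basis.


the image equals g(x) = -(9/4)x^2 + (5/2)x + 29/16

Δ f = -(9/4)x^2 - (17/4)x + 1/2
E_{-3/2} Δ f = -(9/4)x^2 + (5/2)x + 29/16


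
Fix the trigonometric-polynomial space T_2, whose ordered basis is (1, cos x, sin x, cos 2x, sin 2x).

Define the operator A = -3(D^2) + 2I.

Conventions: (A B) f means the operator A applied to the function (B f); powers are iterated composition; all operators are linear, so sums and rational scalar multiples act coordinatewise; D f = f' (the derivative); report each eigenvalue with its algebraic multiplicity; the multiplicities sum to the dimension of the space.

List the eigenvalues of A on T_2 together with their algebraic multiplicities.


image of 1: 2
image of cos x: 5cos x
image of sin x: 5sin x
image of cos 2x: 14cos 2x
image of sin 2x: 14sin 2x
the matrix is diagonal; its diagonal is (2, 5, 5, 14, 14)
for a triangular matrix the eigenvalues are the diagonal entries, with algebraic multiplicity their repetition count

λ = 2 (multiplicity 1), λ = 5 (multiplicity 2), λ = 14 (multiplicity 2)


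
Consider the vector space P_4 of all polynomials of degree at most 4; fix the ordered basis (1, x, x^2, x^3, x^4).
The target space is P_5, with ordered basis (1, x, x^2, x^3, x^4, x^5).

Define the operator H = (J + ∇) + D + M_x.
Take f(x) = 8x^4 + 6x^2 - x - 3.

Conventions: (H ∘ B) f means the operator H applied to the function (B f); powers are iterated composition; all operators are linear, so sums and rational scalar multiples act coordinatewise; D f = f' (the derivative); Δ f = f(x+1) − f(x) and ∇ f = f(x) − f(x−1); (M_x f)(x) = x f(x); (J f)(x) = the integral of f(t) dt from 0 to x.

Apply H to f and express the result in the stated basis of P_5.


the result is g(x) = (48/5)x^5 + 72x^3 - (99/2)x^2 + 50x - 16

J f = (8/5)x^5 + 2x^3 - (1/2)x^2 - 3x
∇ f = 32x^3 - 48x^2 + 44x - 15
(J + ∇) f = (8/5)x^5 + 34x^3 - (97/2)x^2 + 41x - 15
D f = 32x^3 + 12x - 1
M_x f = 8x^5 + 6x^3 - x^2 - 3x
((J + ∇) + D + M_x) f = (48/5)x^5 + 72x^3 - (99/2)x^2 + 50x - 16


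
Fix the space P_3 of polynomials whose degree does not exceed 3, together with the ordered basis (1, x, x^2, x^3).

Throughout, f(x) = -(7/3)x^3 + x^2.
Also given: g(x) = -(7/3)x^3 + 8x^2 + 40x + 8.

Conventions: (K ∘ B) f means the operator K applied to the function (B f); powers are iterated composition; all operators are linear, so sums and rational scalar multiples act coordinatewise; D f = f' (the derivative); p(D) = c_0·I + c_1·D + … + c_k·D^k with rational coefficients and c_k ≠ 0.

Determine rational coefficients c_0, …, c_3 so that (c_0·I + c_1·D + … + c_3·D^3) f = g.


c_0 = 1, c_1 = -1, c_2 = -3, c_3 = -1

D^0 f = -(7/3)x^3 + x^2
D^1 f = -7x^2 + 2x
D^2 f = -14x + 2
D^3 f = -14
matching coefficients of g against c_0 f + c_1 Df + … from the top degree down determines the c_i
solution: c_0 = 1, c_1 = -1, c_2 = -3, c_3 = -1


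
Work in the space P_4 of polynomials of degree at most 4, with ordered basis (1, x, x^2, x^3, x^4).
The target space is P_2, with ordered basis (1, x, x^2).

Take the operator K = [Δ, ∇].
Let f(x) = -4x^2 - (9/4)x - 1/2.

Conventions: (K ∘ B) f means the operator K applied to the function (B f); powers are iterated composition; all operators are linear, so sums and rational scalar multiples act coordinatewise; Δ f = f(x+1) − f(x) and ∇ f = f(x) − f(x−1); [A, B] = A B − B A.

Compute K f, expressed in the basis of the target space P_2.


∇ f = -8x + 7/4
Δ ∇ f = -8
Δ f = -8x - 25/4
∇ Δ f = -8
[Δ, ∇] f = 0

g(x) = 0


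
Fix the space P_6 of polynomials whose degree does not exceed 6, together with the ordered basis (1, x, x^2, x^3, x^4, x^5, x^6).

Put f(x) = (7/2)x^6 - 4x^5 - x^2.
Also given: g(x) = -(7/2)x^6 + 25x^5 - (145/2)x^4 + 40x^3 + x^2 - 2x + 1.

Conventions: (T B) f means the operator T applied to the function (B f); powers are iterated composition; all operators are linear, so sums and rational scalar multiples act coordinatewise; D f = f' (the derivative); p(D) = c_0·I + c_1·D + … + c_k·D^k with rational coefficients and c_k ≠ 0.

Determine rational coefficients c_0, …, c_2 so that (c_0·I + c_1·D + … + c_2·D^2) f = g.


c_0 = -1, c_1 = 1, c_2 = -1/2

D^0 f = (7/2)x^6 - 4x^5 - x^2
D^1 f = 21x^5 - 20x^4 - 2x
D^2 f = 105x^4 - 80x^3 - 2
matching coefficients of g against c_0 f + c_1 Df + … from the top degree down determines the c_i
solution: c_0 = -1, c_1 = 1, c_2 = -1/2


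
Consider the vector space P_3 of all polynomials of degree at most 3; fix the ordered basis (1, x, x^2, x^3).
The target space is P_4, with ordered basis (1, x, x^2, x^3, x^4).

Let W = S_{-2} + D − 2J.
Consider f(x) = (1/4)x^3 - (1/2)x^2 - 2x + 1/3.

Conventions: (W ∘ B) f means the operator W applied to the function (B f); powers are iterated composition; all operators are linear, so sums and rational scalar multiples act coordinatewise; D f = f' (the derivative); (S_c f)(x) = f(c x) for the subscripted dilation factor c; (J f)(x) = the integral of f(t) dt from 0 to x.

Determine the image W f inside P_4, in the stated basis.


the result is g(x) = -(1/8)x^4 - (5/3)x^3 + (3/4)x^2 + (7/3)x - 5/3

S_{-2} f = -2x^3 - 2x^2 + 4x + 1/3
D f = (3/4)x^2 - x - 2
J f = (1/16)x^4 - (1/6)x^3 - x^2 + (1/3)x
(-2J) f = -(1/8)x^4 + (1/3)x^3 + 2x^2 - (2/3)x
(S_{-2} + D − 2J) f = -(1/8)x^4 - (5/3)x^3 + (3/4)x^2 + (7/3)x - 5/3


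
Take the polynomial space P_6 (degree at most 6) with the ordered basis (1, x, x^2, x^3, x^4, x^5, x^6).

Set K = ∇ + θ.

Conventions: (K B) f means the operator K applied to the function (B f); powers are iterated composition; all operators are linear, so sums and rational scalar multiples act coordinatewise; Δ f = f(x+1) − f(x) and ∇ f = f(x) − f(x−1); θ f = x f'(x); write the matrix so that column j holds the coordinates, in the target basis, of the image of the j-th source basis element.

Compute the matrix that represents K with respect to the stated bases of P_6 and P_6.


image of 1: 0
image of x: x + 1
image of x^2: 2x^2 + 2x - 1
image of x^3: 3x^3 + 3x^2 - 3x + 1
image of x^4: 4x^4 + 4x^3 - 6x^2 + 4x - 1
image of x^5: 5x^5 + 5x^4 - 10x^3 + 10x^2 - 5x + 1
image of x^6: 6x^6 + 6x^5 - 15x^4 + 20x^3 - 15x^2 + 6x - 1
each image's coordinates form column j of the matrix

the matrix is [[0, 1, -1, 1, -1, 1, -1]; [0, 1, 2, -3, 4, -5, 6]; [0, 0, 2, 3, -6, 10, -15]; [0, 0, 0, 3, 4, -10, 20]; [0, 0, 0, 0, 4, 5, -15]; [0, 0, 0, 0, 0, 5, 6]; [0, 0, 0, 0, 0, 0, 6]] (rows listed top to bottom)


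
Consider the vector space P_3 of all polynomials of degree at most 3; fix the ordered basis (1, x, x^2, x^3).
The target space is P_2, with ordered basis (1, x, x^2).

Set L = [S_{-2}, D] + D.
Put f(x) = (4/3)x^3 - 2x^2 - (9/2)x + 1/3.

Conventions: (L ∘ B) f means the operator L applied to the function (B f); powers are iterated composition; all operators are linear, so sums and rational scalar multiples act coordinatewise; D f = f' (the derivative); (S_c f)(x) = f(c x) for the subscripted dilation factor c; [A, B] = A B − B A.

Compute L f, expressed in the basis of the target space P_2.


g(x) = 52x^2 + 20x - 18

D f = 4x^2 - 4x - 9/2
S_{-2} D f = 16x^2 + 8x - 9/2
S_{-2} f = -(32/3)x^3 - 8x^2 + 9x + 1/3
D S_{-2} f = -32x^2 - 16x + 9
[S_{-2}, D] f = 48x^2 + 24x - 27/2
D f = 4x^2 - 4x - 9/2
([S_{-2}, D] + D) f = 52x^2 + 20x - 18


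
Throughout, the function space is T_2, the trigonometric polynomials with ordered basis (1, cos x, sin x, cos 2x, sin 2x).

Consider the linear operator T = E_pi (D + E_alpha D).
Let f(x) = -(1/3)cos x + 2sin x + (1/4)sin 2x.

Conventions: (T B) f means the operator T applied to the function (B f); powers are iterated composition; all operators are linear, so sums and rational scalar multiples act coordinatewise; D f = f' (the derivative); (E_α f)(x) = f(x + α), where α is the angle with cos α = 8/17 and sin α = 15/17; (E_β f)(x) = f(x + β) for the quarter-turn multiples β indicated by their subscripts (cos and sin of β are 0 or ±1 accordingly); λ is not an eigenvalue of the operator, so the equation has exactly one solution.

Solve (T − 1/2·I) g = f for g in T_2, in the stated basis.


write g with unknown coordinates in the stated basis and equate coefficients in (T − 1/2·I) g = f
solving from the highest basis element down gives g = (574/471)cos x + (256/471)sin x - (256/6305)cos 2x - (1249/12610)sin 2x
check: T g = (130/471)cos x + (1070/471)sin x - (128/6305)cos 2x + (1264/6305)sin 2x
so T g − 1/2·g = -(1/3)cos x + 2sin x + (1/4)sin 2x = f ✓

the image equals g(x) = (574/471)cos x + (256/471)sin x - (256/6305)cos 2x - (1249/12610)sin 2x


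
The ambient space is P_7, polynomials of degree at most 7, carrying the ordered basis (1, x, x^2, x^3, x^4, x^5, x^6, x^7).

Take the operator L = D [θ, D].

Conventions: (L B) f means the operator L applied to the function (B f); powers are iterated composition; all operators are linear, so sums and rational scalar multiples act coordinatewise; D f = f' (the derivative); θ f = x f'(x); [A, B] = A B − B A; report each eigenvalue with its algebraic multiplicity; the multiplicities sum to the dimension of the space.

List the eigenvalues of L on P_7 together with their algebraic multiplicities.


image of 1: 0
image of x: 0
image of x^2: -2
image of x^3: -6x
image of x^4: -12x^2
image of x^5: -20x^3
image of x^6: -30x^4
image of x^7: -42x^5
the matrix is upper triangular; its diagonal is (0, 0, 0, 0, 0, 0, 0, 0)
for a triangular matrix the eigenvalues are the diagonal entries, with algebraic multiplicity their repetition count

λ = 0 (multiplicity 8)


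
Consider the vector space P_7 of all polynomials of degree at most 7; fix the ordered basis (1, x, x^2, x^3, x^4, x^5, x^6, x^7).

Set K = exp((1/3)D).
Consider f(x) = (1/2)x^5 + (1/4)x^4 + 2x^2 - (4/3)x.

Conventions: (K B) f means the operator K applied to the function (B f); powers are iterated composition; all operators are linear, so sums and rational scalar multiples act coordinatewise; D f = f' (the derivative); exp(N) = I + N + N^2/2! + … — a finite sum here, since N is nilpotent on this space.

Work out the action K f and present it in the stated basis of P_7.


g(x) = (1/2)x^5 + (13/12)x^4 + (8/9)x^3 + (127/54)x^2 + (11/162)x - 211/972

order-1 term: (5/6)x^4 + (1/3)x^3 + (4/3)x - 4/9
order-2 term: (5/9)x^3 + (1/6)x^2 + 2/9
order-3 term: (5/27)x^2 + (1/27)x
order-4 term: (5/162)x + 1/324
order-5 term: 1/486
the series for exp((1/3)D) f terminates at order 5
exp((1/3)D) f = (1/2)x^5 + (13/12)x^4 + (8/9)x^3 + (127/54)x^2 + (11/162)x - 211/972


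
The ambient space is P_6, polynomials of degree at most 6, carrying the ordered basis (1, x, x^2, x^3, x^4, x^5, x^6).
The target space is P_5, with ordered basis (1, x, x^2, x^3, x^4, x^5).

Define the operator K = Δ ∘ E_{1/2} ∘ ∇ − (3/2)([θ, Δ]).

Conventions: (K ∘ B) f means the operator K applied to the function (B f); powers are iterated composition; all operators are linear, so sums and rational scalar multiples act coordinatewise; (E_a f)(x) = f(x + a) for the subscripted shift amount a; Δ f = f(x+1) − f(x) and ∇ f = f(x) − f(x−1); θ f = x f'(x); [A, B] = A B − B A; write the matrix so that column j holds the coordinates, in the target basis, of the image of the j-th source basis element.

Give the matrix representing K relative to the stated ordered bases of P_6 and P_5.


the matrix is [[0, 3/2, 5, 15/2, 11, 15, 163/8]; [0, 0, 3, 15, 30, 55, 90]; [0, 0, 0, 9/2, 30, 75, 165]; [0, 0, 0, 0, 6, 50, 150]; [0, 0, 0, 0, 0, 15/2, 75]; [0, 0, 0, 0, 0, 0, 9]] (rows listed top to bottom)

image of 1: 0
image of x: 3/2
image of x^2: 3x + 5
image of x^3: (9/2)x^2 + 15x + 15/2
image of x^4: 6x^3 + 30x^2 + 30x + 11
image of x^5: (15/2)x^4 + 50x^3 + 75x^2 + 55x + 15
image of x^6: 9x^5 + 75x^4 + 150x^3 + 165x^2 + 90x + 163/8
each image's coordinates form column j of the matrix


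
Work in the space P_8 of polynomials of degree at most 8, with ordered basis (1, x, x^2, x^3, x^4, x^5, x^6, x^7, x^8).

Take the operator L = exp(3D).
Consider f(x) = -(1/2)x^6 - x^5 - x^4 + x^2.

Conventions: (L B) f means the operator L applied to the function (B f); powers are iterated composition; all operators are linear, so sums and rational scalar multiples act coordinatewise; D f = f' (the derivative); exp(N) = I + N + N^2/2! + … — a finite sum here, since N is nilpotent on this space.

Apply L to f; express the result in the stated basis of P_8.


the image equals g(x) = -(1/2)x^6 - 10x^5 - (167/2)x^4 - 372x^3 - (1861/2)x^2 - 1236x - 1359/2

order-1 term: -9x^5 - 15x^4 - 12x^3 + 6x
order-2 term: -(135/2)x^4 - 90x^3 - 54x^2 + 9
order-3 term: -270x^3 - 270x^2 - 108x
order-4 term: -(1215/2)x^2 - 405x - 81
order-5 term: -729x - 243
order-6 term: -729/2
the series for exp(3D) f terminates at order 6
exp(3D) f = -(1/2)x^6 - 10x^5 - (167/2)x^4 - 372x^3 - (1861/2)x^2 - 1236x - 1359/2


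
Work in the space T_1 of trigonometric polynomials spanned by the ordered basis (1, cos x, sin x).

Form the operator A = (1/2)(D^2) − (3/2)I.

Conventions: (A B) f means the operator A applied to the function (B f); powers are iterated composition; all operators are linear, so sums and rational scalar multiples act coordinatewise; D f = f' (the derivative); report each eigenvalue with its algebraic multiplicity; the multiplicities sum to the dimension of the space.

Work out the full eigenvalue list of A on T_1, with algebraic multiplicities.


image of 1: -3/2
image of cos x: -2cos x
image of sin x: -2sin x
the matrix is diagonal; its diagonal is (-3/2, -2, -2)
for a triangular matrix the eigenvalues are the diagonal entries, with algebraic multiplicity their repetition count

λ = -2 (multiplicity 2), λ = -3/2 (multiplicity 1)


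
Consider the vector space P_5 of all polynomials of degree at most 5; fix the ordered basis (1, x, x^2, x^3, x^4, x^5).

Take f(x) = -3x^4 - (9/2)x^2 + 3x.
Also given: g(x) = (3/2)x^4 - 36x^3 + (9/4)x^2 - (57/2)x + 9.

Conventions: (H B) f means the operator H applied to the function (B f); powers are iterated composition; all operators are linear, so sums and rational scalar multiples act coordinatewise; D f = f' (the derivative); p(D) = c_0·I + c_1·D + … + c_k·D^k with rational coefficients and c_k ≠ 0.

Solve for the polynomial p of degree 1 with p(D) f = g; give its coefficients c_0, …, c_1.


D^0 f = -3x^4 - (9/2)x^2 + 3x
D^1 f = -12x^3 - 9x + 3
matching coefficients of g against c_0 f + c_1 Df + … from the top degree down determines the c_i
solution: c_0 = -1/2, c_1 = 3

p(D) = -(1/2)·I + 3·D, i.e. c_0 = -1/2, c_1 = 3


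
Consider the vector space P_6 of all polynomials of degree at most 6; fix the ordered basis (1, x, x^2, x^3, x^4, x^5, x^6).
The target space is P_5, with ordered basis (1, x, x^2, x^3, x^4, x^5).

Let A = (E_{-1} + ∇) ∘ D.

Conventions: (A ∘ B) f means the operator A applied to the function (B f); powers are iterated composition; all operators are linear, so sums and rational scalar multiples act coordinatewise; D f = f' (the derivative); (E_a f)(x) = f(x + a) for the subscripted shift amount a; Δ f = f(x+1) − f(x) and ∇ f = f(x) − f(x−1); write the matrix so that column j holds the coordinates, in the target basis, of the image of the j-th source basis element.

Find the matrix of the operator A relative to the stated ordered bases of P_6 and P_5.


image of 1: 0
image of x: 1
image of x^2: 2x
image of x^3: 3x^2
image of x^4: 4x^3
image of x^5: 5x^4
image of x^6: 6x^5
each image's coordinates form column j of the matrix

the matrix is [[0, 1, 0, 0, 0, 0, 0]; [0, 0, 2, 0, 0, 0, 0]; [0, 0, 0, 3, 0, 0, 0]; [0, 0, 0, 0, 4, 0, 0]; [0, 0, 0, 0, 0, 5, 0]; [0, 0, 0, 0, 0, 0, 6]] (rows listed top to bottom)


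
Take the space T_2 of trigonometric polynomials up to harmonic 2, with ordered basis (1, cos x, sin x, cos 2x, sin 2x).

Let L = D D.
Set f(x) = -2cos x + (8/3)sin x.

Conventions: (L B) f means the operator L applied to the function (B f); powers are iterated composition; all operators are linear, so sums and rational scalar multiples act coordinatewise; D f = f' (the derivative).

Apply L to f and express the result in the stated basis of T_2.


D f = (8/3)cos x + 2sin x
D D f = 2cos x - (8/3)sin x

the image equals g(x) = 2cos x - (8/3)sin x


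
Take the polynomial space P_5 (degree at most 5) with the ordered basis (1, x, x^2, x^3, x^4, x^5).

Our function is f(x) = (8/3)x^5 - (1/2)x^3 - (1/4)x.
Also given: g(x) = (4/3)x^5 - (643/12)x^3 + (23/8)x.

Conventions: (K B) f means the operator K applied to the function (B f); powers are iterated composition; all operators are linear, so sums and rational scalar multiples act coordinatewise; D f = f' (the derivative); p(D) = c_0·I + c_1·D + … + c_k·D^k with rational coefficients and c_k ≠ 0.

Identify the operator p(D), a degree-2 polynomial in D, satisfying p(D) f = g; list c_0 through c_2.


c_0 = 1/2, c_1 = 0, c_2 = -1

D^0 f = (8/3)x^5 - (1/2)x^3 - (1/4)x
D^1 f = (40/3)x^4 - (3/2)x^2 - 1/4
D^2 f = (160/3)x^3 - 3x
matching coefficients of g against c_0 f + c_1 Df + … from the top degree down determines the c_i
solution: c_0 = 1/2, c_1 = 0, c_2 = -1


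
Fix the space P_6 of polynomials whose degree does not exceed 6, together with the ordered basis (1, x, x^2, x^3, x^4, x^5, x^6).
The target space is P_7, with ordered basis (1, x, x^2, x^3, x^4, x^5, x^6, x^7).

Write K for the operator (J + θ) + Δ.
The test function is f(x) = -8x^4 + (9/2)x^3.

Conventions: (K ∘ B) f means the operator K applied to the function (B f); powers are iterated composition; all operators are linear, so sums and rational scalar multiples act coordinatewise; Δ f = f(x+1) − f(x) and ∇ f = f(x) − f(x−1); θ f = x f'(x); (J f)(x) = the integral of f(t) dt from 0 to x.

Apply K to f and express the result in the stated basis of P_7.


J f = -(8/5)x^5 + (9/8)x^4
θ f = -32x^4 + (27/2)x^3
(J + θ) f = -(8/5)x^5 - (247/8)x^4 + (27/2)x^3
Δ f = -32x^3 - (69/2)x^2 - (37/2)x - 7/2
((J + θ) + Δ) f = -(8/5)x^5 - (247/8)x^4 - (37/2)x^3 - (69/2)x^2 - (37/2)x - 7/2

the result is g(x) = -(8/5)x^5 - (247/8)x^4 - (37/2)x^3 - (69/2)x^2 - (37/2)x - 7/2


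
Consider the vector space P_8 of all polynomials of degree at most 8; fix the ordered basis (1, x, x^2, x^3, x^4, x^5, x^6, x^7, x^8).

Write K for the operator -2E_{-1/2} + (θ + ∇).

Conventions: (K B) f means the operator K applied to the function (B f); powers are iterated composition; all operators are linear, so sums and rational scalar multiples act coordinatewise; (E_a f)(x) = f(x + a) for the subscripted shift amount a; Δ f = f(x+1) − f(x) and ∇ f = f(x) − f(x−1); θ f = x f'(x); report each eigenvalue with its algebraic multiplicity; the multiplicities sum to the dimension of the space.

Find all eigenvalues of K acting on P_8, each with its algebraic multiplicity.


image of 1: -2
image of x: -x + 2
image of x^2: 4x - 3/2
image of x^3: x^3 + 6x^2 - (9/2)x + 5/4
image of x^4: 2x^4 + 8x^3 - 9x^2 + 5x - 9/8
image of x^5: 3x^5 + 10x^4 - 15x^3 + (25/2)x^2 - (45/8)x + 17/16
image of x^6: 4x^6 + 12x^5 - (45/2)x^4 + 25x^3 - (135/8)x^2 + (51/8)x - 33/32
image of x^7: 5x^7 + 14x^6 - (63/2)x^5 + (175/4)x^4 - (315/8)x^3 + (357/16)x^2 - (231/32)x + 65/64
image of x^8: 6x^8 + 16x^7 - 42x^6 + 70x^5 - (315/4)x^4 + (119/2)x^3 - (231/8)x^2 + (65/8)x - 129/128
the matrix is upper triangular; its diagonal is (-2, -1, 0, 1, 2, 3, 4, 5, 6)
for a triangular matrix the eigenvalues are the diagonal entries, with algebraic multiplicity their repetition count

λ = -2 (multiplicity 1), λ = -1 (multiplicity 1), λ = 0 (multiplicity 1), λ = 1 (multiplicity 1), λ = 2 (multiplicity 1), λ = 3 (multiplicity 1), λ = 4 (multiplicity 1), λ = 5 (multiplicity 1), λ = 6 (multiplicity 1)


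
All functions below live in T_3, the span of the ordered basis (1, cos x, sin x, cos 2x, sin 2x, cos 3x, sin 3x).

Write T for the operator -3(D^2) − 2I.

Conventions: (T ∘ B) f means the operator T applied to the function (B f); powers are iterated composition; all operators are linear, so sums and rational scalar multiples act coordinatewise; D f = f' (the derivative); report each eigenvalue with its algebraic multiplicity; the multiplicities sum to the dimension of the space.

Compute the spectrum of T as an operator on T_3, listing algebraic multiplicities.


image of 1: -2
image of cos x: cos x
image of sin x: sin x
image of cos 2x: 10cos 2x
image of sin 2x: 10sin 2x
image of cos 3x: 25cos 3x
image of sin 3x: 25sin 3x
the matrix is diagonal; its diagonal is (-2, 1, 1, 10, 10, 25, 25)
for a triangular matrix the eigenvalues are the diagonal entries, with algebraic multiplicity their repetition count

λ = -2 (multiplicity 1), λ = 1 (multiplicity 2), λ = 10 (multiplicity 2), λ = 25 (multiplicity 2)


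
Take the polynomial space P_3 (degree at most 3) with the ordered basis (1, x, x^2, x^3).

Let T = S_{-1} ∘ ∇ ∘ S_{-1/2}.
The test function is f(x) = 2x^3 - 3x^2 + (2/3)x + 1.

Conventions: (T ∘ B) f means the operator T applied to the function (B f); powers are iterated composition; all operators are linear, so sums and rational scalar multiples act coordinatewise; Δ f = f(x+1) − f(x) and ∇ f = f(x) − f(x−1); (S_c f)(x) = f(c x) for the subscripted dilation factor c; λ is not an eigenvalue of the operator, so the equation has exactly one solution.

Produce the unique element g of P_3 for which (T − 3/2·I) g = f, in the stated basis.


the result is g(x) = -(4/3)x^3 + (7/3)x^2 - (8/9)x - 35/54

write g with unknown coordinates in the stated basis and equate coefficients in (T − 3/2·I) g = f
solving from the highest basis element down gives g = -(4/3)x^3 + (7/3)x^2 - (8/9)x - 35/54
check: T g = (1/2)x^2 - (2/3)x + 1/36
so T g − 3/2·g = 2x^3 - 3x^2 + (2/3)x + 1 = f ✓


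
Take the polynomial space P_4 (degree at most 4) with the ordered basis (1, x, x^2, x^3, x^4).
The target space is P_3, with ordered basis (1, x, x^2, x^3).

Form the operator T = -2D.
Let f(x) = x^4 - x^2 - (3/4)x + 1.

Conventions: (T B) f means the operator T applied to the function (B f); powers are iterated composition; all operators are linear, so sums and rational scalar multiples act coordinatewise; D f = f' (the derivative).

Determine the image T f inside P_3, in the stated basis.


D f = 4x^3 - 2x - 3/4
(-2D) f = -8x^3 + 4x + 3/2

the image equals g(x) = -8x^3 + 4x + 3/2


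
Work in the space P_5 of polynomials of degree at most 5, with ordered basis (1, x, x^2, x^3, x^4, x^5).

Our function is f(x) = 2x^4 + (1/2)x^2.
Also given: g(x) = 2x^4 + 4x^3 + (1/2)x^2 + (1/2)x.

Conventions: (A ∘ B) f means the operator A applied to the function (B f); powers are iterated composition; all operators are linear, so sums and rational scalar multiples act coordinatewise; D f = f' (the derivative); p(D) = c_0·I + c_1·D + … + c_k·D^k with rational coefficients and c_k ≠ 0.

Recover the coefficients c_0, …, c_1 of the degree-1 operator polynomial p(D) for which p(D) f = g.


p(D) = I + (1/2)·D, i.e. c_0 = 1, c_1 = 1/2

D^0 f = 2x^4 + (1/2)x^2
D^1 f = 8x^3 + x
matching coefficients of g against c_0 f + c_1 Df + … from the top degree down determines the c_i
solution: c_0 = 1, c_1 = 1/2


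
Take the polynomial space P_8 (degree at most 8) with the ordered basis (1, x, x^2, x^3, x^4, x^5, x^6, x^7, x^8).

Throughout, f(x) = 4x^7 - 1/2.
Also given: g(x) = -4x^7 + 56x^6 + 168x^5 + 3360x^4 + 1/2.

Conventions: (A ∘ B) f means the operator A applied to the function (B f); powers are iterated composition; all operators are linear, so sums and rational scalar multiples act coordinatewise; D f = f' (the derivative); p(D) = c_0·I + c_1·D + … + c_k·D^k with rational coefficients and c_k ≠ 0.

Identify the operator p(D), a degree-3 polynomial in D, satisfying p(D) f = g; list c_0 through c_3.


D^0 f = 4x^7 - 1/2
D^1 f = 28x^6
D^2 f = 168x^5
D^3 f = 840x^4
matching coefficients of g against c_0 f + c_1 Df + … from the top degree down determines the c_i
solution: c_0 = -1, c_1 = 2, c_2 = 1, c_3 = 4

c_0 = -1, c_1 = 2, c_2 = 1, c_3 = 4


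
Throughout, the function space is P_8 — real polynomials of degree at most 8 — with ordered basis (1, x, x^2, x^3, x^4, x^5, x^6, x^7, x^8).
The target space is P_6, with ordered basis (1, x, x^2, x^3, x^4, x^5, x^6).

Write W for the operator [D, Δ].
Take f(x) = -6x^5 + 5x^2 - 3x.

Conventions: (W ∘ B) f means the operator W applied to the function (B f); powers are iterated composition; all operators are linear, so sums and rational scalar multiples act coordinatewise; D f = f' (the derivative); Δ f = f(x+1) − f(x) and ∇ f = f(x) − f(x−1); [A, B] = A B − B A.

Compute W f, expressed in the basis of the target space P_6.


Δ f = -30x^4 - 60x^3 - 60x^2 - 20x - 4
D Δ f = -120x^3 - 180x^2 - 120x - 20
D f = -30x^4 + 10x - 3
Δ D f = -120x^3 - 180x^2 - 120x - 20
[D, Δ] f = 0

the image equals g(x) = 0


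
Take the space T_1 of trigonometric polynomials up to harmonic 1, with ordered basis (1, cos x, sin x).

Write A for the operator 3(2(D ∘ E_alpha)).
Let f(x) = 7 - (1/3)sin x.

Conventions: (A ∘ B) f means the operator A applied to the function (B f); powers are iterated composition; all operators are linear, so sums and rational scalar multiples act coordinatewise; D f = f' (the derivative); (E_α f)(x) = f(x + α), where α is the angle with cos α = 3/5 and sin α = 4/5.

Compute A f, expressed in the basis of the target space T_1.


E_alpha f = 7 - (4/15)cos x - (1/5)sin x
D E_alpha f = -(1/5)cos x + (4/15)sin x
(2(D ∘ E_alpha)) f = -(2/5)cos x + (8/15)sin x
(3(2(D ∘ E_alpha))) f = -(6/5)cos x + (8/5)sin x

the result is g(x) = -(6/5)cos x + (8/5)sin x


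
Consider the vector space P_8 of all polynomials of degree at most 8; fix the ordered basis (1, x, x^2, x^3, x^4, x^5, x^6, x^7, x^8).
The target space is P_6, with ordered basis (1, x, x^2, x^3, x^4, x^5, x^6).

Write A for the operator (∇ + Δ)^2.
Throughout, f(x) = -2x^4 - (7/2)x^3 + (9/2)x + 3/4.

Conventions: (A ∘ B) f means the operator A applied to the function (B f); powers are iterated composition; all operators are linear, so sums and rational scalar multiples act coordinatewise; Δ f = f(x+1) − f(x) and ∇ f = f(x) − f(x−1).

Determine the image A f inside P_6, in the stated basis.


∇ f = -8x^3 + (3/2)x^2 + (5/2)x + 3
Δ f = -8x^3 - (45/2)x^2 - (37/2)x - 1
(∇ + Δ) f = -16x^3 - 21x^2 - 16x + 2
∇ (∇ + Δ) f = -48x^2 + 6x - 11
Δ (∇ + Δ) f = -48x^2 - 90x - 53
(∇ + Δ) (∇ + Δ) f = -96x^2 - 84x - 64

g(x) = -96x^2 - 84x - 64


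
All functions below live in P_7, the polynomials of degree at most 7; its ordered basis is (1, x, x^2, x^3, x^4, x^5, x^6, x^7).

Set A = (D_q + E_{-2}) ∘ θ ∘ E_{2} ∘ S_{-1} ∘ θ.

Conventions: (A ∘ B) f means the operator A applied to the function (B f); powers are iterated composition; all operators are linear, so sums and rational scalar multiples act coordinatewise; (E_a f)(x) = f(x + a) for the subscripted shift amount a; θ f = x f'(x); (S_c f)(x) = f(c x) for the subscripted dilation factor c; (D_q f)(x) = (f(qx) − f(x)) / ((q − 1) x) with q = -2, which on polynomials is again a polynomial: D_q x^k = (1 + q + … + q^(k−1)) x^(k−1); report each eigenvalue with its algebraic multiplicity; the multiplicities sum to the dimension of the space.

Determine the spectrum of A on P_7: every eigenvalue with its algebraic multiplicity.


image of 1: 0
image of x: -x + 1
image of x^2: 4x^2 - 12x + 8
image of x^3: -9x^3 - 9x^2 + 36x - 36
image of x^4: 16x^4 - 112x^3 + 288x^2 - 192x + 128
image of x^5: -25x^5 - 225x^4 + 1000x^3 - 1800x^2 + 800x - 400
image of x^6: 36x^6 - 828x^5 + 3960x^4 - 7200x^3 + 8640x^2 - 2880x + 1152
image of x^7: -49x^7 - 2009x^6 + 12348x^5 - 32340x^4 + 39200x^3 - 35280x^2 + 9408x - 3136
the matrix is upper triangular; its diagonal is (0, -1, 4, -9, 16, -25, 36, -49)
for a triangular matrix the eigenvalues are the diagonal entries, with algebraic multiplicity their repetition count

λ = -49 (multiplicity 1), λ = -25 (multiplicity 1), λ = -9 (multiplicity 1), λ = -1 (multiplicity 1), λ = 0 (multiplicity 1), λ = 4 (multiplicity 1), λ = 16 (multiplicity 1), λ = 36 (multiplicity 1)


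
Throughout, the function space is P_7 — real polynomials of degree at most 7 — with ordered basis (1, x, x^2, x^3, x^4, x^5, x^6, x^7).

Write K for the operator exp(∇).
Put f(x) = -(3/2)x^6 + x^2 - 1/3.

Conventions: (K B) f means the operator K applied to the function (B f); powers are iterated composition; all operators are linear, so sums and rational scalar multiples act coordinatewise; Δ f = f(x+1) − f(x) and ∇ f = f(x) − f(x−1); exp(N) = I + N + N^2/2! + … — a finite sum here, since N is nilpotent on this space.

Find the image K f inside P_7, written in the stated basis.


order-1 term: -9x^5 + (45/2)x^4 - 30x^3 + (45/2)x^2 - 7x + 1/2
order-2 term: -(45/2)x^4 + 90x^3 - (315/2)x^2 + 135x - 91/2
order-3 term: -30x^3 + 135x^2 - 225x + 135
order-4 term: -(45/2)x^2 + 90x - 195/2
order-5 term: -9x + 45/2
order-6 term: -3/2
the series for exp(∇) f terminates at order 6
exp(∇) f = -(3/2)x^6 - 9x^5 + 30x^3 - (43/2)x^2 - 16x + 79/6

g(x) = -(3/2)x^6 - 9x^5 + 30x^3 - (43/2)x^2 - 16x + 79/6


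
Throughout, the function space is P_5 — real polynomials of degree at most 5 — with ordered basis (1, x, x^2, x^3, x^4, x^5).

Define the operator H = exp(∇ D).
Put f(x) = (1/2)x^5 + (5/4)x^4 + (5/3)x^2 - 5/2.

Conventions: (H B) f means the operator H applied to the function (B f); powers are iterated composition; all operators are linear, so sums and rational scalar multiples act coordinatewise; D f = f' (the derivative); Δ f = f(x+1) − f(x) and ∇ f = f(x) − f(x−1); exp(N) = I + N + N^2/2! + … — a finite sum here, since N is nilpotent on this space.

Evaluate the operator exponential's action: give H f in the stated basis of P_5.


order-1 term: 10x^3 - 5x + 35/6
order-2 term: 30x - 15
the series for exp(∇ D) f terminates at order 2
exp(∇ D) f = (1/2)x^5 + (5/4)x^4 + 10x^3 + (5/3)x^2 + 25x - 35/3

the image equals g(x) = (1/2)x^5 + (5/4)x^4 + 10x^3 + (5/3)x^2 + 25x - 35/3


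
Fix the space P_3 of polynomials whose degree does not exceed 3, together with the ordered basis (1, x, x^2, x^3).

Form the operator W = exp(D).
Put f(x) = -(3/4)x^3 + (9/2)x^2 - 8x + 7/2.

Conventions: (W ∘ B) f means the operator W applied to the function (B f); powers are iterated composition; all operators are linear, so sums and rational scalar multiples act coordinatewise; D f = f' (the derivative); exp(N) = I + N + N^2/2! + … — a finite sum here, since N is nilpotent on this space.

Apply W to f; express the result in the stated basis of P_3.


g(x) = -(3/4)x^3 + (9/4)x^2 - (5/4)x - 3/4

order-1 term: -(9/4)x^2 + 9x - 8
order-2 term: -(9/4)x + 9/2
order-3 term: -3/4
the series for exp(D) f terminates at order 3
exp(D) f = -(3/4)x^3 + (9/4)x^2 - (5/4)x - 3/4


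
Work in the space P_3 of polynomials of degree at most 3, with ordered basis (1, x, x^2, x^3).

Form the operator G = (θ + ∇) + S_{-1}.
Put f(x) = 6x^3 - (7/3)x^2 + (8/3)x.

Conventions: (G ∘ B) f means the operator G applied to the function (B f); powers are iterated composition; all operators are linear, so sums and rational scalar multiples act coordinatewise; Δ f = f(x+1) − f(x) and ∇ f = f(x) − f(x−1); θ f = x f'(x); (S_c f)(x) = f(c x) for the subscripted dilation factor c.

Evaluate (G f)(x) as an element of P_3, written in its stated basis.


θ f = 18x^3 - (14/3)x^2 + (8/3)x
∇ f = 18x^2 - (68/3)x + 11
(θ + ∇) f = 18x^3 + (40/3)x^2 - 20x + 11
S_{-1} f = -6x^3 - (7/3)x^2 - (8/3)x
((θ + ∇) + S_{-1}) f = 12x^3 + 11x^2 - (68/3)x + 11

g(x) = 12x^3 + 11x^2 - (68/3)x + 11


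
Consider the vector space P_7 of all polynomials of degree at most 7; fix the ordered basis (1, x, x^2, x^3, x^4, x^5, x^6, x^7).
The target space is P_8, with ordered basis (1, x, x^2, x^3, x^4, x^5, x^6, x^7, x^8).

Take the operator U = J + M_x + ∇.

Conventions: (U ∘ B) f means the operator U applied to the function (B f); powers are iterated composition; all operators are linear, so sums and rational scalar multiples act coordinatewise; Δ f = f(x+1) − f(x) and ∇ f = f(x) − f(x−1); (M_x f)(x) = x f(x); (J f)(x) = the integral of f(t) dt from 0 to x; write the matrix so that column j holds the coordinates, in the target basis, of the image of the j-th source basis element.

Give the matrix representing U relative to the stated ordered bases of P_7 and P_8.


the matrix is [[0, 1, -1, 1, -1, 1, -1, 1]; [2, 0, 2, -3, 4, -5, 6, -7]; [0, 3/2, 0, 3, -6, 10, -15, 21]; [0, 0, 4/3, 0, 4, -10, 20, -35]; [0, 0, 0, 5/4, 0, 5, -15, 35]; [0, 0, 0, 0, 6/5, 0, 6, -21]; [0, 0, 0, 0, 0, 7/6, 0, 7]; [0, 0, 0, 0, 0, 0, 8/7, 0]; [0, 0, 0, 0, 0, 0, 0, 9/8]] (rows listed top to bottom)

image of 1: 2x
image of x: (3/2)x^2 + 1
image of x^2: (4/3)x^3 + 2x - 1
image of x^3: (5/4)x^4 + 3x^2 - 3x + 1
image of x^4: (6/5)x^5 + 4x^3 - 6x^2 + 4x - 1
image of x^5: (7/6)x^6 + 5x^4 - 10x^3 + 10x^2 - 5x + 1
image of x^6: (8/7)x^7 + 6x^5 - 15x^4 + 20x^3 - 15x^2 + 6x - 1
image of x^7: (9/8)x^8 + 7x^6 - 21x^5 + 35x^4 - 35x^3 + 21x^2 - 7x + 1
each image's coordinates form column j of the matrix


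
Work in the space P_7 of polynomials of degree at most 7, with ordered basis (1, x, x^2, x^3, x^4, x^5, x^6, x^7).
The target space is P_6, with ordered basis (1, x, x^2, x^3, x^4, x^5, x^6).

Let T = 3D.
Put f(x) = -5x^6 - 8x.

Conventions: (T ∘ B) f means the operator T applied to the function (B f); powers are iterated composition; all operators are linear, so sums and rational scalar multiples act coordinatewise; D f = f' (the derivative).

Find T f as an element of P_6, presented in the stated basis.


g(x) = -90x^5 - 24

D f = -30x^5 - 8
(3D) f = -90x^5 - 24


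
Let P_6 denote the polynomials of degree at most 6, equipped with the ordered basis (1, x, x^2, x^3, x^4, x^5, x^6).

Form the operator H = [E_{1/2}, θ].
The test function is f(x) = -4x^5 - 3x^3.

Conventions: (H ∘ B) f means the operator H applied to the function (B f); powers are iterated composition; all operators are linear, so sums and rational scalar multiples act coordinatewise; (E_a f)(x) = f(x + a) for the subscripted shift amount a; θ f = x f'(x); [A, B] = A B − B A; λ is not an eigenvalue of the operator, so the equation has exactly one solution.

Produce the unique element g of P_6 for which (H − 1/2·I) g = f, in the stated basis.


write g with unknown coordinates in the stated basis and equate coefficients in (H − 1/2·I) g = f
solving from the highest basis element down gives g = 8x^5 + 40x^4 + 246x^3 + 1038x^2 + 2954x + 4199
check: H g = 20x^4 + 120x^3 + 519x^2 + 1477x + 4199/2
so H g − 1/2·g = -4x^5 - 3x^3 = f ✓

the image equals g(x) = 8x^5 + 40x^4 + 246x^3 + 1038x^2 + 2954x + 4199
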